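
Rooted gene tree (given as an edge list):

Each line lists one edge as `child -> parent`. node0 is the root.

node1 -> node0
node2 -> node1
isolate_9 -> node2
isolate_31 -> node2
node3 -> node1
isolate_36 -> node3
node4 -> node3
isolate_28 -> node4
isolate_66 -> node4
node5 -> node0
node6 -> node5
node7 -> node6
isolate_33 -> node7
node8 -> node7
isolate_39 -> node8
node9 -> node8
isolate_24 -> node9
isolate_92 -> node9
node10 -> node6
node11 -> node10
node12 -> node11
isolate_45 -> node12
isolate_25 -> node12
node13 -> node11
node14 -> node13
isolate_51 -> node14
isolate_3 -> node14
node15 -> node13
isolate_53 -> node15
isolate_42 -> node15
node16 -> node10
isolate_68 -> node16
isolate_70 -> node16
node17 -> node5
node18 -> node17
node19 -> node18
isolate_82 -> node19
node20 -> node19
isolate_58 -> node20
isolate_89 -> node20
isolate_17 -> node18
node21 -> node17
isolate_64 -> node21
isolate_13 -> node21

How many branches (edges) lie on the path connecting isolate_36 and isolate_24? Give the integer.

The MRCA of isolate_36 and isolate_24 is the root of the tree.
From isolate_36 up to that node: 3 branches. From isolate_24 up to the same node: 6 branches. Total: 3 + 6 = 9.

9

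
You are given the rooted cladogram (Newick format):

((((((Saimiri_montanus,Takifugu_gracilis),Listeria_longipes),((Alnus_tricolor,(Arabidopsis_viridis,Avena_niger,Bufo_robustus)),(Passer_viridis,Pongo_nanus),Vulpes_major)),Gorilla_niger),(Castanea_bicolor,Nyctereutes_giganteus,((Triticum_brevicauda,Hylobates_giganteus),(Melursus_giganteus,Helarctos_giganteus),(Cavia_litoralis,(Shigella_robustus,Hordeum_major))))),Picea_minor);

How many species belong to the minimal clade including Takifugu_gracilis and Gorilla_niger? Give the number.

The MRCA of Takifugu_gracilis and Gorilla_niger is the node subtending ((((Saimiri_montanus,Takifugu_gracilis),Listeria_longipes),((Alnus_tricolor,(Arabidopsis_viridis,Avena_niger,Bufo_robustus)),(Passer_viridis,Pongo_nanus),Vulpes_major)),Gorilla_niger).
That clade contains 11 terminal taxa: Alnus_tricolor, Arabidopsis_viridis, Avena_niger, Bufo_robustus, Gorilla_niger, Listeria_longipes, Passer_viridis, Pongo_nanus, Saimiri_montanus, Takifugu_gracilis, Vulpes_major.

11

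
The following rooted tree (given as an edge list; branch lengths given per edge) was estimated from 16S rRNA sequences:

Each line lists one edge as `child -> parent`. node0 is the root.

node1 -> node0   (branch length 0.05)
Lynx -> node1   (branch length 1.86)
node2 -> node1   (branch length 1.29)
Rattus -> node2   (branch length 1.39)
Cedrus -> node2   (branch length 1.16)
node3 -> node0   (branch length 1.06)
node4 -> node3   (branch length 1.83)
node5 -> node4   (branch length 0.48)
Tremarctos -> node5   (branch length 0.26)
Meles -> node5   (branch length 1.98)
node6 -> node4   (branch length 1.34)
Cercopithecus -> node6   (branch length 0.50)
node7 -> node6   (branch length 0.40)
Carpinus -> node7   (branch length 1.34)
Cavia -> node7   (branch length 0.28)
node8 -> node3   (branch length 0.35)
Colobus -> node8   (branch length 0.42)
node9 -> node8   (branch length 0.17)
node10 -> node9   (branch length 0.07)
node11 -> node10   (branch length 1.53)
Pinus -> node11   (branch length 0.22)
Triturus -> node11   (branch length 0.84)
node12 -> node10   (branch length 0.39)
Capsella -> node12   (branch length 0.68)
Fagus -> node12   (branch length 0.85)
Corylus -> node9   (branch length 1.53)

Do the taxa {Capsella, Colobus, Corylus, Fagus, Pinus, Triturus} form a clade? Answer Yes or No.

Yes

The most recent common ancestor of these taxa subtends (Colobus,(((Pinus,Triturus),(Capsella,Fagus)),Corylus)).
That clade has exactly 6 tips — every listed taxon and nothing else — so the group is monophyletic.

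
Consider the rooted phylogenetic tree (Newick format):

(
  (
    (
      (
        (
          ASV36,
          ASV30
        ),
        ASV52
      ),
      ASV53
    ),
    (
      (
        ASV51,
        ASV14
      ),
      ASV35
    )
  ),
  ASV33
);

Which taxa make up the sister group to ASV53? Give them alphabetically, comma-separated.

ASV53 attaches to the tree at the node subtending (((ASV36,ASV30),ASV52),ASV53).
The other lineage descending from that same node — the sister group — is ((ASV36,ASV30),ASV52); its 3 tips in alphabetical order are the answer.

ASV30, ASV36, ASV52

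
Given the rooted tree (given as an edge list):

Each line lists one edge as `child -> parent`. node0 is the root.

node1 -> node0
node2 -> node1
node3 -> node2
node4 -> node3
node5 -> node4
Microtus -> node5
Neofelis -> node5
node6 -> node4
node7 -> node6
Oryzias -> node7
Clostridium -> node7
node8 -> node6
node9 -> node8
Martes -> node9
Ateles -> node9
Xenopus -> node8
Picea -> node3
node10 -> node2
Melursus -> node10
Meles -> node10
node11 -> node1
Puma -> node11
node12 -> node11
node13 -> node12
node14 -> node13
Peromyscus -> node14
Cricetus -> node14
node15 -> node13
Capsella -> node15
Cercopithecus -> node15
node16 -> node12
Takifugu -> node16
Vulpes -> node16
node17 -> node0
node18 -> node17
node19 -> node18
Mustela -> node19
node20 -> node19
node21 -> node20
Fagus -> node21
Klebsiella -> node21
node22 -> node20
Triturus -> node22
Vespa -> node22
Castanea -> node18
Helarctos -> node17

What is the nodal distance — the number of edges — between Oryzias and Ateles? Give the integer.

5

The MRCA of Oryzias and Ateles is the node subtending ((Oryzias,Clostridium),((Martes,Ateles),Xenopus)).
From Oryzias up to that node: 2 branches. From Ateles up to the same node: 3 branches. Total: 2 + 3 = 5.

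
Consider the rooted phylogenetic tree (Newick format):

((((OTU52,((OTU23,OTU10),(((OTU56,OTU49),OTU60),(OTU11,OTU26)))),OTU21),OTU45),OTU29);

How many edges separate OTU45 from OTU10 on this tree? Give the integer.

6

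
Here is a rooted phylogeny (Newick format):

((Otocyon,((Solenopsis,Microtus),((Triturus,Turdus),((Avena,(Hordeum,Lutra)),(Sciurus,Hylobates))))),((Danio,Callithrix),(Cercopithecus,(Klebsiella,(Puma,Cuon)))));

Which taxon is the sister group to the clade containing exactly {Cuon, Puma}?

The clade containing exactly {Cuon, Puma} attaches to the tree at the node subtending (Klebsiella,(Puma,Cuon)).
The other lineage descending from that same node — the sister group — is the single tip Klebsiella.

Klebsiella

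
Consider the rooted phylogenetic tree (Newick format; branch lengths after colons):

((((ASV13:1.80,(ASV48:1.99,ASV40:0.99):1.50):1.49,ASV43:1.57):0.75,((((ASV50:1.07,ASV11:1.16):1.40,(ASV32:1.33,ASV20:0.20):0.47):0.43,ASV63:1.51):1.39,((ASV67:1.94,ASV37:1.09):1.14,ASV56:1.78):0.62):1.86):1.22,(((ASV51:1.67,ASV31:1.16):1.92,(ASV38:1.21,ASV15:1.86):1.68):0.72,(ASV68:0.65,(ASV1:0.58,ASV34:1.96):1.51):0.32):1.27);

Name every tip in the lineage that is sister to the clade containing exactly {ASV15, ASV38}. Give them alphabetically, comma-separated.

The clade containing exactly {ASV15, ASV38} attaches to the tree at the node subtending ((ASV51,ASV31),(ASV38,ASV15)).
The other lineage descending from that same node — the sister group — is (ASV51,ASV31); its 2 tips in alphabetical order are the answer.

ASV31, ASV51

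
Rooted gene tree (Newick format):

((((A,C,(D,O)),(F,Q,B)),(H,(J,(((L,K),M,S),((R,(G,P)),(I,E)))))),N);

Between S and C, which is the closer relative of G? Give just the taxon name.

The MRCA of G and S subtends (((L,K),M,S),((R,(G,P)),(I,E))) (9 taxa).
The MRCA of G and C subtends (((A,C,(D,O)),(F,Q,B)),(H,(J,(((L,K),M,S),((R,(G,P)),(I,E)))))) (18 taxa).
The first is nested inside the second, so G shares a more recent common ancestor with S.

S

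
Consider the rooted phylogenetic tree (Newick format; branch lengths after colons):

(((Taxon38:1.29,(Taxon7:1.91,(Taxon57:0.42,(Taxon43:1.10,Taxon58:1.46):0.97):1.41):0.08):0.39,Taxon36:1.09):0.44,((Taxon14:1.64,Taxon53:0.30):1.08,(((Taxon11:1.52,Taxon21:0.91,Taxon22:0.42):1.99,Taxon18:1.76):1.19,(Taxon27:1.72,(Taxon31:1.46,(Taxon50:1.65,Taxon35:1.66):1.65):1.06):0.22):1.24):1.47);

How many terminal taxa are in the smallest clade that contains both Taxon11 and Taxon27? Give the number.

8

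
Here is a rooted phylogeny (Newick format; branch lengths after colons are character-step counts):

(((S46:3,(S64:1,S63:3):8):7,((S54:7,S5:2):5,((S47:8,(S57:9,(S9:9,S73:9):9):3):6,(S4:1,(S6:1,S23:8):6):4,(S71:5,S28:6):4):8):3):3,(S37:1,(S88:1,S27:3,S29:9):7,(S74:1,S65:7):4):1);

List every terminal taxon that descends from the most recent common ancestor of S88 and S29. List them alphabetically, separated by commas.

S27, S29, S88

Tracing S88: it sits inside (S88,S27,S29).
Tracing S29: it sits inside (S88,S27,S29).
The smallest clade enclosing both is (S88,S27,S29); the answer is its 3 terminal taxa in alphabetical order.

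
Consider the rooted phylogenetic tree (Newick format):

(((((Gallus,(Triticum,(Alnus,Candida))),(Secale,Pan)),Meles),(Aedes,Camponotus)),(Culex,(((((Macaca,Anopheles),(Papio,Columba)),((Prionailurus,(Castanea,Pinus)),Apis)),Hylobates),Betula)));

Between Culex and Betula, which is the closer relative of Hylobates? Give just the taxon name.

Betula

The MRCA of Hylobates and Betula subtends (((((Macaca,Anopheles),(Papio,Columba)),((Prionailurus,(Castanea,Pinus)),Apis)),Hylobates),Betula) (10 taxa).
The MRCA of Hylobates and Culex subtends (Culex,(((((Macaca,Anopheles),(Papio,Columba)),((Prionailurus,(Castanea,Pinus)),Apis)),Hylobates),Betula)) (11 taxa).
The first is nested inside the second, so Hylobates shares a more recent common ancestor with Betula.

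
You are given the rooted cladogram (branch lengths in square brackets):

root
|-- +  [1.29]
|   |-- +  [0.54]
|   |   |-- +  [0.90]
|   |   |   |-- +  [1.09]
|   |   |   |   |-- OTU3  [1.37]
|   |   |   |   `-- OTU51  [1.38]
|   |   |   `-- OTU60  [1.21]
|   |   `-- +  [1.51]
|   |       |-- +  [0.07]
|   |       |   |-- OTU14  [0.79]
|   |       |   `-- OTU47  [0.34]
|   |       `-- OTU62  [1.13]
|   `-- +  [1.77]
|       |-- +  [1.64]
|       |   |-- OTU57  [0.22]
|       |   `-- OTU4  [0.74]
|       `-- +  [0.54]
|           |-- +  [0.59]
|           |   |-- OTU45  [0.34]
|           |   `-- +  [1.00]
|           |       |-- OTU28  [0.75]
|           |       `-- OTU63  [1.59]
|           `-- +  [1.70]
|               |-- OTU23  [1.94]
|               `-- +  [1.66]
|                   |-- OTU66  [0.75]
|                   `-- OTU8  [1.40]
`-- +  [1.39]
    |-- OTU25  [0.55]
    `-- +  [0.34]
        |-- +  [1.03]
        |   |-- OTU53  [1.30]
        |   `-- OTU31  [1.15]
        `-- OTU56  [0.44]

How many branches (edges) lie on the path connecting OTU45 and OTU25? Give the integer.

7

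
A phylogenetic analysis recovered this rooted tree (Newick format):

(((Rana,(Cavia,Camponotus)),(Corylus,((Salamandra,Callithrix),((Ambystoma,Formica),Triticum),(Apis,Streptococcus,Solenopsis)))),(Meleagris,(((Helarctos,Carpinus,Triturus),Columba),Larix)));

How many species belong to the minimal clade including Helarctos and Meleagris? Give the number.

6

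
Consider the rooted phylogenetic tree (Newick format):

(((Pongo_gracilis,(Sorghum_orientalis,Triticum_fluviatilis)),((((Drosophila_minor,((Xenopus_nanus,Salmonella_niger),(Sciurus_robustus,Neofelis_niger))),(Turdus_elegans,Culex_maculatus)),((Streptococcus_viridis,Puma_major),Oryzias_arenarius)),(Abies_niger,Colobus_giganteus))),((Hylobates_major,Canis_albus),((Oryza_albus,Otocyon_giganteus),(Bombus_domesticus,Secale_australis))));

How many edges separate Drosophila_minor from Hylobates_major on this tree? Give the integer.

The MRCA of Drosophila_minor and Hylobates_major is the root of the tree.
From Drosophila_minor up to that node: 6 branches. From Hylobates_major up to the same node: 3 branches. Total: 6 + 3 = 9.

9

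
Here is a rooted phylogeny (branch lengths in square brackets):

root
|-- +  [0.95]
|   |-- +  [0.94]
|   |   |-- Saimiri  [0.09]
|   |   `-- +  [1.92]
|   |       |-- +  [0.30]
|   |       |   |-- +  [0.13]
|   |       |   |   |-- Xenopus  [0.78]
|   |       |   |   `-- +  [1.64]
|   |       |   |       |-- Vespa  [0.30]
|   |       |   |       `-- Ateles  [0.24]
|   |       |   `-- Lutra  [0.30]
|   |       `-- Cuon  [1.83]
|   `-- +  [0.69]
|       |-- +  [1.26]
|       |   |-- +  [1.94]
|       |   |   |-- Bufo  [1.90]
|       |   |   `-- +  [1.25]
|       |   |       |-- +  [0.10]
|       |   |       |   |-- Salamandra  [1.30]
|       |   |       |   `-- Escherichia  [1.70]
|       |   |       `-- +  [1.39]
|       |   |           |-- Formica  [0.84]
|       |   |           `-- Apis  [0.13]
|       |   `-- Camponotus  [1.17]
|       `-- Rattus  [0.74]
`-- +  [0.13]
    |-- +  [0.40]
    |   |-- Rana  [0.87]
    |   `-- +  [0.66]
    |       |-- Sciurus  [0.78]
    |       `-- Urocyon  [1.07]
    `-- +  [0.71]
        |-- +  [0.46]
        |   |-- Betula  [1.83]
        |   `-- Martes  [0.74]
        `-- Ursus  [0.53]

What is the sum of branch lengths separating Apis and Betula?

The path runs Apis → … → MRCA → … → Betula; the MRCA is the root of the tree.
Branch lengths along that path: 0.13 + 1.39 + 1.25 + 1.94 + 1.26 + 0.69 + 0.95 + 0.13 + 0.71 + 0.46 + 1.83 = 10.74.

10.74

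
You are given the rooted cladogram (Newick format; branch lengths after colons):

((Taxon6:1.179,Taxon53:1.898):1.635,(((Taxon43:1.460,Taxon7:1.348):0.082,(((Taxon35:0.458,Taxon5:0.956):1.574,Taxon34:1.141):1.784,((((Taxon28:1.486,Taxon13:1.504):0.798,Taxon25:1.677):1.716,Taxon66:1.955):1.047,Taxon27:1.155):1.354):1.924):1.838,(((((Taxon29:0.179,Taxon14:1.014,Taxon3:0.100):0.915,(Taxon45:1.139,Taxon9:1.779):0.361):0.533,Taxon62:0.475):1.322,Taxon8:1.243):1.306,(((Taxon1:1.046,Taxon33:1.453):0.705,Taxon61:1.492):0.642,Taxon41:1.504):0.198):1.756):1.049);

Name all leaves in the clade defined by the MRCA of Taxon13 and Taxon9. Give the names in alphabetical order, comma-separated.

Tracing Taxon13: it sits inside (Taxon28,Taxon13).
Tracing Taxon9: it sits inside (Taxon45,Taxon9).
The smallest clade enclosing both is (((Taxon43,Taxon7),(((Taxon35,Taxon5),Taxon34),((((Taxon28,Taxon13),Taxon25),Taxon66),Taxon27))),(((((Taxon29,Taxon14,Taxon3),(Taxon45,Taxon9)),Taxon62),Taxon8),(((Taxon1,Taxon33),Taxon61),Taxon41))); the answer is its 21 terminal taxa in alphabetical order.

Taxon1, Taxon13, Taxon14, Taxon25, Taxon27, Taxon28, Taxon29, Taxon3, Taxon33, Taxon34, Taxon35, Taxon41, Taxon43, Taxon45, Taxon5, Taxon61, Taxon62, Taxon66, Taxon7, Taxon8, Taxon9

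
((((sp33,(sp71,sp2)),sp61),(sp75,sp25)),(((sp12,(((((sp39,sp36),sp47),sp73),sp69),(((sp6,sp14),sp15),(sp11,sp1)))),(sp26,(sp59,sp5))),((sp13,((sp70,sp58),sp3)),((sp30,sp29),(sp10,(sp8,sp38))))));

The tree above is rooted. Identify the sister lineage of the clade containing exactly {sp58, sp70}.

sp3

The clade containing exactly {sp58, sp70} attaches to the tree at the node subtending ((sp70,sp58),sp3).
The other lineage descending from that same node — the sister group — is the single tip sp3.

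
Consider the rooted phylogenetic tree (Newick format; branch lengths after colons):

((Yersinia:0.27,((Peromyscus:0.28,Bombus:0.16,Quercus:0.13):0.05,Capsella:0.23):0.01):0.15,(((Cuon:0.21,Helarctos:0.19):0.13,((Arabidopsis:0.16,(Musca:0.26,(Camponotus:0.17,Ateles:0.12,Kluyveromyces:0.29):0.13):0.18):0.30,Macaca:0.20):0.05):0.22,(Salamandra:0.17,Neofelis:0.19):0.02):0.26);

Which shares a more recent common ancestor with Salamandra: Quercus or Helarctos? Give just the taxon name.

Helarctos

The MRCA of Salamandra and Helarctos subtends (((Cuon,Helarctos),((Arabidopsis,(Musca,(Camponotus,Ateles,Kluyveromyces))),Macaca)),(Salamandra,Neofelis)) (10 taxa).
The MRCA of Salamandra and Quercus is the root, subtending the entire tree (15 taxa).
The first is nested inside the second, so Salamandra shares a more recent common ancestor with Helarctos.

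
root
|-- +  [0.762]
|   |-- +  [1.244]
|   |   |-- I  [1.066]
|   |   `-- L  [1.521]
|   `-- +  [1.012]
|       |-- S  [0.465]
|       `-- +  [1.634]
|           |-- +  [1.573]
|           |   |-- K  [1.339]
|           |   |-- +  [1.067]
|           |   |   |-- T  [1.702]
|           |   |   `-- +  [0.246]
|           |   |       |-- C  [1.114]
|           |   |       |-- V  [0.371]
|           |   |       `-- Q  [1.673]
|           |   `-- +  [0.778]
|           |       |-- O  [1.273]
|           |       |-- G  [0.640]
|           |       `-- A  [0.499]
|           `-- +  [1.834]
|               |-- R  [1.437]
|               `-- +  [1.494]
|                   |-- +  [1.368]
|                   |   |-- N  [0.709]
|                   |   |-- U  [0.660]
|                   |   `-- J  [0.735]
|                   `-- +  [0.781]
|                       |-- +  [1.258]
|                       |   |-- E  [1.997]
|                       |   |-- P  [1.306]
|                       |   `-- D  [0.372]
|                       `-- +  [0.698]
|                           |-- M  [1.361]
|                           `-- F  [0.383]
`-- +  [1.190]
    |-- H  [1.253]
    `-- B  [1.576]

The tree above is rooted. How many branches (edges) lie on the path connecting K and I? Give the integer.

6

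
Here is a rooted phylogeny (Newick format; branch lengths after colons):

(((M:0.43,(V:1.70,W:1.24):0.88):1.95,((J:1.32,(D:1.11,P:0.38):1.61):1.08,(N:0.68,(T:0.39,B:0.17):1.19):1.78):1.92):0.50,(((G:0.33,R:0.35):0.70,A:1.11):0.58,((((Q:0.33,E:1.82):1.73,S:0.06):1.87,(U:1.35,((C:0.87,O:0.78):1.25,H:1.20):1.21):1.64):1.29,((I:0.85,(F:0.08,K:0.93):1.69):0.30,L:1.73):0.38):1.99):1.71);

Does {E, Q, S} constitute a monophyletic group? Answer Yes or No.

Yes

The most recent common ancestor of these taxa subtends ((Q,E),S).
That clade has exactly 3 tips — every listed taxon and nothing else — so the group is monophyletic.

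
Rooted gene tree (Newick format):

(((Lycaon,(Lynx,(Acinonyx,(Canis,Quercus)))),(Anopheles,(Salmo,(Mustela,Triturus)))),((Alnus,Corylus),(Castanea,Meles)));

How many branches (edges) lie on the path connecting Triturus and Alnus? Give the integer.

The MRCA of Triturus and Alnus is the root of the tree.
From Triturus up to that node: 5 branches. From Alnus up to the same node: 3 branches. Total: 5 + 3 = 8.

8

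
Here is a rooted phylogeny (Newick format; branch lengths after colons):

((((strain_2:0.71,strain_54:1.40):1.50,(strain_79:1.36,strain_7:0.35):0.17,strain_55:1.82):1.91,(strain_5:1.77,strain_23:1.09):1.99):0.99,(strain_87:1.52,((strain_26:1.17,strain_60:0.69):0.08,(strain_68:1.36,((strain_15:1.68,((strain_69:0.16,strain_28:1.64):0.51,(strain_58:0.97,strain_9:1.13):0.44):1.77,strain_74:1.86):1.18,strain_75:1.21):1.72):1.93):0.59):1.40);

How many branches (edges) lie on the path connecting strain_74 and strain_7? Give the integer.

10

The MRCA of strain_74 and strain_7 is the root of the tree.
From strain_74 up to that node: 6 branches. From strain_7 up to the same node: 4 branches. Total: 6 + 4 = 10.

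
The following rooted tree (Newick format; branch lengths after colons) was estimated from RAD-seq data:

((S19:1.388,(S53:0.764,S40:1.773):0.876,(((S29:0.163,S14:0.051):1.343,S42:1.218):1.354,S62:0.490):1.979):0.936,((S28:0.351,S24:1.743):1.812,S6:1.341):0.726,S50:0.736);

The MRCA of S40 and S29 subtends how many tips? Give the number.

7

The MRCA of S40 and S29 is the node subtending (S19,(S53,S40),(((S29,S14),S42),S62)).
That clade contains 7 terminal taxa: S14, S19, S29, S40, S42, S53, S62.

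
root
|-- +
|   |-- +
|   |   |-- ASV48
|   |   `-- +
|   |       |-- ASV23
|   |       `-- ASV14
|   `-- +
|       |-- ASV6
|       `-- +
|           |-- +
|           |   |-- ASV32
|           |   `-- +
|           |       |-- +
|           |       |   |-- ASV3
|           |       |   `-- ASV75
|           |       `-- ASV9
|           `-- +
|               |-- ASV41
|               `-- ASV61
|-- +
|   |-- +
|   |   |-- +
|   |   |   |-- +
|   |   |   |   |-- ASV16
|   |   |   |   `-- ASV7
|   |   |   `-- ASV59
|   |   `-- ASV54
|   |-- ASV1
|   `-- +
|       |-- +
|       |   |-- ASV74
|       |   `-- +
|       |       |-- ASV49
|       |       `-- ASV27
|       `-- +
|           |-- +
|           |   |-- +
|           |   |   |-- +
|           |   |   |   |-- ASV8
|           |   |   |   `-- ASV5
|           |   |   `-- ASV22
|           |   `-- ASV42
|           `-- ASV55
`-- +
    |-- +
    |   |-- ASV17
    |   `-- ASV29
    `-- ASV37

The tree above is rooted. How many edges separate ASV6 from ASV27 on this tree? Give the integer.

The MRCA of ASV6 and ASV27 is the root of the tree.
From ASV6 up to that node: 3 branches. From ASV27 up to the same node: 5 branches. Total: 3 + 5 = 8.

8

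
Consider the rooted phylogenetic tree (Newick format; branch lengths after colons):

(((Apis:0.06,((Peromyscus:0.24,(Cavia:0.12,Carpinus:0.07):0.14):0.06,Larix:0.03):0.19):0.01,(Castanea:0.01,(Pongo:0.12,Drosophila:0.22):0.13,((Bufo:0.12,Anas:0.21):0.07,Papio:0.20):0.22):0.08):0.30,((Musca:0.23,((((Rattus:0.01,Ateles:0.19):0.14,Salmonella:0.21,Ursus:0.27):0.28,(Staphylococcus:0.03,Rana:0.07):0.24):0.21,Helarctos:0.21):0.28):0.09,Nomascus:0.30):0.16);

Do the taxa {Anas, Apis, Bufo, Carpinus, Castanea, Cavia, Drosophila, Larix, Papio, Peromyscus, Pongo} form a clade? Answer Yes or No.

Yes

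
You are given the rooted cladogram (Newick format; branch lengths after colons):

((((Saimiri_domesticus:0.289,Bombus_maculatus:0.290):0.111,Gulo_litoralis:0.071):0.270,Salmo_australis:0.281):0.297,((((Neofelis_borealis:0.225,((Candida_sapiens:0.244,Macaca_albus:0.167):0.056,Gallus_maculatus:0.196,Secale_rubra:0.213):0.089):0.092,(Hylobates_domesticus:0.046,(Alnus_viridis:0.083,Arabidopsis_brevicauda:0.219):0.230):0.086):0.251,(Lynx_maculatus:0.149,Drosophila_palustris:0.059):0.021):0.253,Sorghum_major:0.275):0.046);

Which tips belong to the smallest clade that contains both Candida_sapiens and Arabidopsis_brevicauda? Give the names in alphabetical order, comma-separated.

Tracing Candida_sapiens: it sits inside (Candida_sapiens,Macaca_albus).
Tracing Arabidopsis_brevicauda: it sits inside (Alnus_viridis,Arabidopsis_brevicauda).
The smallest clade enclosing both is ((Neofelis_borealis,((Candida_sapiens,Macaca_albus),Gallus_maculatus,Secale_rubra)),(Hylobates_domesticus,(Alnus_viridis,Arabidopsis_brevicauda))); the answer is its 8 terminal taxa in alphabetical order.

Alnus_viridis, Arabidopsis_brevicauda, Candida_sapiens, Gallus_maculatus, Hylobates_domesticus, Macaca_albus, Neofelis_borealis, Secale_rubra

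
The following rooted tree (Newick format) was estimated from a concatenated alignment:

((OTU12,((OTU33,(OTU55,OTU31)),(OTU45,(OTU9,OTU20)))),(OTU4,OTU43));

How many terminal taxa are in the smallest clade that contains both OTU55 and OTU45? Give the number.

The MRCA of OTU55 and OTU45 is the node subtending ((OTU33,(OTU55,OTU31)),(OTU45,(OTU9,OTU20))).
That clade contains 6 terminal taxa: OTU20, OTU31, OTU33, OTU45, OTU55, OTU9.

6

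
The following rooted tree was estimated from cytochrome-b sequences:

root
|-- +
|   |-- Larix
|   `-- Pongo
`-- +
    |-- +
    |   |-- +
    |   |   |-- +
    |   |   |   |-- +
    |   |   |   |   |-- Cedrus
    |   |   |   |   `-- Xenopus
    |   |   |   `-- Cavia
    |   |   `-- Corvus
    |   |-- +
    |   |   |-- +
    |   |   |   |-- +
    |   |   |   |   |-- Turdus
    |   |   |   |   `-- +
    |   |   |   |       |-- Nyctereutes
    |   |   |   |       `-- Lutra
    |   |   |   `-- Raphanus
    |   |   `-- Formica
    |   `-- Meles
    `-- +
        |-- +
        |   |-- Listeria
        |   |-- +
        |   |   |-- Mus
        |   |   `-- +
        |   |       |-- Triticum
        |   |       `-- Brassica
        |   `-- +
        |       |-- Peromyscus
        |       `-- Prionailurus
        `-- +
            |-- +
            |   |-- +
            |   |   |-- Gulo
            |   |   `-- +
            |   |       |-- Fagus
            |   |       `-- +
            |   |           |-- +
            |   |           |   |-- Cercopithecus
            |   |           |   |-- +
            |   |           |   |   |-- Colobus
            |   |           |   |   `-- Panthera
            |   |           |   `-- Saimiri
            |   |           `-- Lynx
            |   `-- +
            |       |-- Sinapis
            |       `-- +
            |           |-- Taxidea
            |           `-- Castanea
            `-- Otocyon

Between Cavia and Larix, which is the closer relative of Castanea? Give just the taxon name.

The MRCA of Castanea and Cavia subtends (((((Cedrus,Xenopus),Cavia),Corvus),(((Turdus,(Nyctereutes,Lutra)),Raphanus),Formica),Meles),((Listeria,(Mus,(Triticum,Brassica)),(Peromyscus,Prionailurus)),(((Gulo,(Fagus,((Cercopithecus,(Colobus,Panthera),Saimiri),Lynx))),(Sinapis,(Taxidea,Castanea))),Otocyon))) (27 taxa).
The MRCA of Castanea and Larix is the root, subtending the entire tree (29 taxa).
The first is nested inside the second, so Castanea shares a more recent common ancestor with Cavia.

Cavia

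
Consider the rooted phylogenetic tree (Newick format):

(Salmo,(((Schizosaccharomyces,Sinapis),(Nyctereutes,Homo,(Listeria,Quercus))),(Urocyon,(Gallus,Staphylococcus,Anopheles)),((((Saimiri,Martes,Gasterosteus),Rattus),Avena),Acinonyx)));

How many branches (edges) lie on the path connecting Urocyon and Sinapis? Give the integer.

5

The MRCA of Urocyon and Sinapis is the node subtending (((Schizosaccharomyces,Sinapis),(Nyctereutes,Homo,(Listeria,Quercus))),(Urocyon,(Gallus,Staphylococcus,Anopheles)),((((Saimiri,Martes,Gasterosteus),Rattus),Avena),Acinonyx)).
From Urocyon up to that node: 2 branches. From Sinapis up to the same node: 3 branches. Total: 2 + 3 = 5.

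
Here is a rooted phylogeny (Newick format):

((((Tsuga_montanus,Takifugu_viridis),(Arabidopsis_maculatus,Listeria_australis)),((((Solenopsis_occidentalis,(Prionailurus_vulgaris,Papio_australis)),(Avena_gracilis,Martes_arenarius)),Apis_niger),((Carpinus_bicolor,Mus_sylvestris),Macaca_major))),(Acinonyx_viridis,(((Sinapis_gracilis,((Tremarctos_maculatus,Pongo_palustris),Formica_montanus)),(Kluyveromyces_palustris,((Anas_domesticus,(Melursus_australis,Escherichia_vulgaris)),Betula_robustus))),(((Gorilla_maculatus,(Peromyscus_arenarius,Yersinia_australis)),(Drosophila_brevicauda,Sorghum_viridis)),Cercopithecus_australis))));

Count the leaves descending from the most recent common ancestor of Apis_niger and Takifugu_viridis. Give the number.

The MRCA of Apis_niger and Takifugu_viridis is the node subtending (((Tsuga_montanus,Takifugu_viridis),(Arabidopsis_maculatus,Listeria_australis)),((((Solenopsis_occidentalis,(Prionailurus_vulgaris,Papio_australis)),(Avena_gracilis,Martes_arenarius)),Apis_niger),((Carpinus_bicolor,Mus_sylvestris),Macaca_major))).
That clade contains 13 terminal taxa: Apis_niger, Arabidopsis_maculatus, Avena_gracilis, Carpinus_bicolor, Listeria_australis, Macaca_major, Martes_arenarius, Mus_sylvestris, Papio_australis, Prionailurus_vulgaris, Solenopsis_occidentalis, Takifugu_viridis, Tsuga_montanus.

13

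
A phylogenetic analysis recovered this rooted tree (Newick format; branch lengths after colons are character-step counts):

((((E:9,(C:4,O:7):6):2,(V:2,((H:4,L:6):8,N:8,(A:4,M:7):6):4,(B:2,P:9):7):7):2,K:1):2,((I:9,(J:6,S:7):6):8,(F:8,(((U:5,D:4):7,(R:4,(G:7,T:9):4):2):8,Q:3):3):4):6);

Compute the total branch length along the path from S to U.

The path runs S → … → MRCA → … → U; the MRCA is the node subtending ((I,(J,S)),(F,(((U,D),(R,(G,T))),Q))).
Branch lengths along that path: 7 + 6 + 8 + 4 + 3 + 8 + 7 + 5 = 48.

48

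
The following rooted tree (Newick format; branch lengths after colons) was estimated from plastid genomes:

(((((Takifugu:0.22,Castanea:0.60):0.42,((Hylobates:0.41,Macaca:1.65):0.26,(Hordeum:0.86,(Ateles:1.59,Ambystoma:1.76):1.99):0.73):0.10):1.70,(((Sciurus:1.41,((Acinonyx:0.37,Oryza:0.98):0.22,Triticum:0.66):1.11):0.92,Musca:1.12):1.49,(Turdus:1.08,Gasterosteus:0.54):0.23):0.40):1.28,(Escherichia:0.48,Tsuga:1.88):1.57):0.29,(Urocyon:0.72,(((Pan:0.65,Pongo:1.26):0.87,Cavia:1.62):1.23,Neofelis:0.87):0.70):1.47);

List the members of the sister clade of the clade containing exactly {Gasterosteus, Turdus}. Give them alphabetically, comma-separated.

Acinonyx, Musca, Oryza, Sciurus, Triticum

The clade containing exactly {Gasterosteus, Turdus} attaches to the tree at the node subtending (((Sciurus,((Acinonyx,Oryza),Triticum)),Musca),(Turdus,Gasterosteus)).
The other lineage descending from that same node — the sister group — is ((Sciurus,((Acinonyx,Oryza),Triticum)),Musca); its 5 tips in alphabetical order are the answer.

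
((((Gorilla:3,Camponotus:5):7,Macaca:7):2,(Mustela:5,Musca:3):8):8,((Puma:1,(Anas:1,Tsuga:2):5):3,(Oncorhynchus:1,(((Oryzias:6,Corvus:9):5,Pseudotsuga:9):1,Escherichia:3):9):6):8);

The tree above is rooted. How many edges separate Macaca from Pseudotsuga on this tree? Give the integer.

The MRCA of Macaca and Pseudotsuga is the root of the tree.
From Macaca up to that node: 3 branches. From Pseudotsuga up to the same node: 5 branches. Total: 3 + 5 = 8.

8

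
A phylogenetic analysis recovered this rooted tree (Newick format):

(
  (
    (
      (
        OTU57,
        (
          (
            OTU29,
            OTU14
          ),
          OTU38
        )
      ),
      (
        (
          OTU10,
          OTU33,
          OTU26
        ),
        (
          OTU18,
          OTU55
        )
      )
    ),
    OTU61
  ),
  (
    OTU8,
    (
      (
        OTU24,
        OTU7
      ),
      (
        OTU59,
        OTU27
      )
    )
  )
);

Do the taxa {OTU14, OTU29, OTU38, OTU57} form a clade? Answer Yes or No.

Yes

The most recent common ancestor of these taxa subtends (OTU57,((OTU29,OTU14),OTU38)).
That clade has exactly 4 tips — every listed taxon and nothing else — so the group is monophyletic.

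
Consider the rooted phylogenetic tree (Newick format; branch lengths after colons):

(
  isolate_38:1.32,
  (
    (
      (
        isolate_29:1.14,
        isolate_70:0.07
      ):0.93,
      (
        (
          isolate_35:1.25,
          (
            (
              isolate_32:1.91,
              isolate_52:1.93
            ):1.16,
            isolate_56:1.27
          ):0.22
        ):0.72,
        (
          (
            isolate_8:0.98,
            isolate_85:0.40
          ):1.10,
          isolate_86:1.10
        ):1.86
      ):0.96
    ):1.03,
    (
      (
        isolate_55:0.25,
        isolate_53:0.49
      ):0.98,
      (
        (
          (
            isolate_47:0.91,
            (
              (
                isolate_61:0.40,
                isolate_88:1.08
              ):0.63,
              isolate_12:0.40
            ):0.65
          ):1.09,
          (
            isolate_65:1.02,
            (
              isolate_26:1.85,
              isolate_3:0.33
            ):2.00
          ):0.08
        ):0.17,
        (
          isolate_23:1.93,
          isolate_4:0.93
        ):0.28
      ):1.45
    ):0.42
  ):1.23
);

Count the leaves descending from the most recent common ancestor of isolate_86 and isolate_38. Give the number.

The MRCA of isolate_86 and isolate_38 is the root, so the clade is the entire tree.
That clade contains 21 terminal taxa: isolate_12, isolate_23, isolate_26, isolate_29, isolate_3, isolate_32, isolate_35, isolate_38, isolate_4, isolate_47, isolate_52, isolate_53, isolate_55, isolate_56, isolate_61, isolate_65, isolate_70, isolate_8, isolate_85, isolate_86, isolate_88.

21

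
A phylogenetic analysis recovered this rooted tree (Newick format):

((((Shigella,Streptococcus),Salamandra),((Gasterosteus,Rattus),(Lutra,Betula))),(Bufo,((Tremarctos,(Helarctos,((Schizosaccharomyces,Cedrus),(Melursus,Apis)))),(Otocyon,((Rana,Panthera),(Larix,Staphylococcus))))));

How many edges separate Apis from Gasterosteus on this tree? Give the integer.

The MRCA of Apis and Gasterosteus is the root of the tree.
From Apis up to that node: 7 branches. From Gasterosteus up to the same node: 4 branches. Total: 7 + 4 = 11.

11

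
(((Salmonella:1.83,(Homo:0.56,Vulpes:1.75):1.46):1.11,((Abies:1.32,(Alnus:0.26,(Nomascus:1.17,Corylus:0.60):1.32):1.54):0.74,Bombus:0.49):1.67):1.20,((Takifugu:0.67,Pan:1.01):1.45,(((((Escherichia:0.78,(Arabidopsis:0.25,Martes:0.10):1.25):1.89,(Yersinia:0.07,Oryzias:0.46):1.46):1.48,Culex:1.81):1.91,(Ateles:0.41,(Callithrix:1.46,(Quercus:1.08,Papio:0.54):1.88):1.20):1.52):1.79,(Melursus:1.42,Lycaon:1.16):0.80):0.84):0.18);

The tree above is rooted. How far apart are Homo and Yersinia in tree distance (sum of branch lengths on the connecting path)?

The path runs Homo → … → MRCA → … → Yersinia; the MRCA is the root of the tree.
Branch lengths along that path: 0.56 + 1.46 + 1.11 + 1.20 + 0.18 + 0.84 + 1.79 + 1.91 + 1.48 + 1.46 + 0.07 = 12.06.

12.06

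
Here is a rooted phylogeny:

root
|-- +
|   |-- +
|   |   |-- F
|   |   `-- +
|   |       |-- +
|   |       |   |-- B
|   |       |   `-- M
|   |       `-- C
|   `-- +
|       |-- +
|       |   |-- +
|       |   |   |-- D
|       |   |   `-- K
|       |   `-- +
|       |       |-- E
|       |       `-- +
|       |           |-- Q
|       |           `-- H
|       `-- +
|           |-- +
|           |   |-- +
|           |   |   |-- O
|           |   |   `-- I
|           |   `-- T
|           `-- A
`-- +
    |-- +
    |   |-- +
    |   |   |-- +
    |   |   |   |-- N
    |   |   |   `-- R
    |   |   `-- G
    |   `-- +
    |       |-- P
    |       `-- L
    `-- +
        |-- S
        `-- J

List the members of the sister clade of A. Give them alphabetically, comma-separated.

A attaches to the tree at the node subtending (((O,I),T),A).
The other lineage descending from that same node — the sister group — is ((O,I),T); its 3 tips in alphabetical order are the answer.

I, O, T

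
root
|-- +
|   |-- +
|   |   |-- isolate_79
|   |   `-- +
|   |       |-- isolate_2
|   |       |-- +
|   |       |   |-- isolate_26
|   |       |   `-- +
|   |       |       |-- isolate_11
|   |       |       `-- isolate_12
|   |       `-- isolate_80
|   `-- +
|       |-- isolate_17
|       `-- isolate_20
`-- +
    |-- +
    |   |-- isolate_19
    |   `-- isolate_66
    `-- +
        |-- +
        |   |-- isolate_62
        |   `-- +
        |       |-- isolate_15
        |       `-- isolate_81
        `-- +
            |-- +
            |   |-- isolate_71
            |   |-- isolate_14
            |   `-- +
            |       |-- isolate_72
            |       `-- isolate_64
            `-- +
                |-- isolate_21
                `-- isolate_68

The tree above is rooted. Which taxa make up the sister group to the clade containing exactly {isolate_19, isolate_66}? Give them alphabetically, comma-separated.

isolate_14, isolate_15, isolate_21, isolate_62, isolate_64, isolate_68, isolate_71, isolate_72, isolate_81

The clade containing exactly {isolate_19, isolate_66} attaches to the tree at the node subtending ((isolate_19,isolate_66),((isolate_62,(isolate_15,isolate_81)),((isolate_71,isolate_14,(isolate_72,isolate_64)),(isolate_21,isolate_68)))).
The other lineage descending from that same node — the sister group — is ((isolate_62,(isolate_15,isolate_81)),((isolate_71,isolate_14,(isolate_72,isolate_64)),(isolate_21,isolate_68))); its 9 tips in alphabetical order are the answer.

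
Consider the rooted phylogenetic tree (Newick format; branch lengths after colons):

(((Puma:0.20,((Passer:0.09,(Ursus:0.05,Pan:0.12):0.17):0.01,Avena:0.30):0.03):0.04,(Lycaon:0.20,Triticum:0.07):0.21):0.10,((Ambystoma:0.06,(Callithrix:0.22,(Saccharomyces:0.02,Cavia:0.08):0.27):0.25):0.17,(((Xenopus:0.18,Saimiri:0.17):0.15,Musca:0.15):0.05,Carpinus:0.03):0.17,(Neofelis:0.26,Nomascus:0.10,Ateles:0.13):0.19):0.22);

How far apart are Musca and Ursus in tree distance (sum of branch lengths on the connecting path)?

The path runs Musca → … → MRCA → … → Ursus; the MRCA is the root of the tree.
Branch lengths along that path: 0.15 + 0.05 + 0.17 + 0.22 + 0.10 + 0.04 + 0.03 + 0.01 + 0.17 + 0.05 = 0.99.

0.99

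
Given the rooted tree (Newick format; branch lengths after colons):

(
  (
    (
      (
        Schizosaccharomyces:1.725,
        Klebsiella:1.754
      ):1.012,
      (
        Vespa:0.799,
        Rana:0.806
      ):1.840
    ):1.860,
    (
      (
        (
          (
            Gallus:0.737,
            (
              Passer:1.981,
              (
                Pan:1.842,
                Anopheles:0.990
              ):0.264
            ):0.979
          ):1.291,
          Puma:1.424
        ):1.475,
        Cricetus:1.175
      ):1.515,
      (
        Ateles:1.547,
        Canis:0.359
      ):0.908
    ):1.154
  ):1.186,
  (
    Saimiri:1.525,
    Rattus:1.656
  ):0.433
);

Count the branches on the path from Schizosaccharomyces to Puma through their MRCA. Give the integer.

The MRCA of Schizosaccharomyces and Puma is the node subtending (((Schizosaccharomyces,Klebsiella),(Vespa,Rana)),((((Gallus,(Passer,(Pan,Anopheles))),Puma),Cricetus),(Ateles,Canis))).
From Schizosaccharomyces up to that node: 3 branches. From Puma up to the same node: 4 branches. Total: 3 + 4 = 7.

7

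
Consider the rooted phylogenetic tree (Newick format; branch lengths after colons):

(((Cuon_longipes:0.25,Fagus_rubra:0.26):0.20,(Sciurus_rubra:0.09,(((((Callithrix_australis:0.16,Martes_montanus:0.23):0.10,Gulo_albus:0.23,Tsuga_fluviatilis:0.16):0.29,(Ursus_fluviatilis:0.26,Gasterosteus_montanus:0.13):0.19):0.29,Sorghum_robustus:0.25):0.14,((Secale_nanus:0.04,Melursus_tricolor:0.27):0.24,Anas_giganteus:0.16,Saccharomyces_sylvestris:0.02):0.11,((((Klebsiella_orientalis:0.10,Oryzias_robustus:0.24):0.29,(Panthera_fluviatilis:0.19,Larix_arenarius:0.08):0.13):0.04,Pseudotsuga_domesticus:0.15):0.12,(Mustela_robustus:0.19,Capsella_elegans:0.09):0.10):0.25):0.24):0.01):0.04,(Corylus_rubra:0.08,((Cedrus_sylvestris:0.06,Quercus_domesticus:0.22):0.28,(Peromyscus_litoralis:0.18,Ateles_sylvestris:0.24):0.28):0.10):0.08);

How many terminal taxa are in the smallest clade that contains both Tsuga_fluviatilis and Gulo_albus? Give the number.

The MRCA of Tsuga_fluviatilis and Gulo_albus is the node subtending ((Callithrix_australis,Martes_montanus),Gulo_albus,Tsuga_fluviatilis).
That clade contains 4 terminal taxa: Callithrix_australis, Gulo_albus, Martes_montanus, Tsuga_fluviatilis.

4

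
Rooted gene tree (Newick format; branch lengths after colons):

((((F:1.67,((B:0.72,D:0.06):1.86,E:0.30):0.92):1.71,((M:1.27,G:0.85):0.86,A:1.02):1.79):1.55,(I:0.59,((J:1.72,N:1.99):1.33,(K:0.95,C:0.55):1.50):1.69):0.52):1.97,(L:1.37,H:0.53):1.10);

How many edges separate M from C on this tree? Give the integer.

8

The MRCA of M and C is the node subtending (((F,((B,D),E)),((M,G),A)),(I,((J,N),(K,C)))).
From M up to that node: 4 branches. From C up to the same node: 4 branches. Total: 4 + 4 = 8.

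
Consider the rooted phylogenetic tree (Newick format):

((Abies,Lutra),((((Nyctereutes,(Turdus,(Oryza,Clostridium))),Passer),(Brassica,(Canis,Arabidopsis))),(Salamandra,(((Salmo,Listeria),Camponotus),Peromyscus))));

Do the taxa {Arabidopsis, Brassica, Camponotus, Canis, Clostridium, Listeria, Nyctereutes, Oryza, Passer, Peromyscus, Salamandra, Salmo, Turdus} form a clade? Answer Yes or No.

Yes

The most recent common ancestor of these taxa subtends ((((Nyctereutes,(Turdus,(Oryza,Clostridium))),Passer),(Brassica,(Canis,Arabidopsis))),(Salamandra,(((Salmo,Listeria),Camponotus),Peromyscus))).
That clade has exactly 13 tips — every listed taxon and nothing else — so the group is monophyletic.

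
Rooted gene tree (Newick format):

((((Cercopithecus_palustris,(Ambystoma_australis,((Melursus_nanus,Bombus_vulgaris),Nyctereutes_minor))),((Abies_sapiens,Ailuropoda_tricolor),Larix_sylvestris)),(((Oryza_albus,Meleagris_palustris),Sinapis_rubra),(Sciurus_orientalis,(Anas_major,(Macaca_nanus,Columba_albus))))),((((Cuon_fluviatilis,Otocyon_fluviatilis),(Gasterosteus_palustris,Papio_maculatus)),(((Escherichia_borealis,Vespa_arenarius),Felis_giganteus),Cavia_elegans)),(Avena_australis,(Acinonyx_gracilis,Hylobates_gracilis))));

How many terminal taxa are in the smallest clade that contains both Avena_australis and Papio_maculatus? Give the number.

11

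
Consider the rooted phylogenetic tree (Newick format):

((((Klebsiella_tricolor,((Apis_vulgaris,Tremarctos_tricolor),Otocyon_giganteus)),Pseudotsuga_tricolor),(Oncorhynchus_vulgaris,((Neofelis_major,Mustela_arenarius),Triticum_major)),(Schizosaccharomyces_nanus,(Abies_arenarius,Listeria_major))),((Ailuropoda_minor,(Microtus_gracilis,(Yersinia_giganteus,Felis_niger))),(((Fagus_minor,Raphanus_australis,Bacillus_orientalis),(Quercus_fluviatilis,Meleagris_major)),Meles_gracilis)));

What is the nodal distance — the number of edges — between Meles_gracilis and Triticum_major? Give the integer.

7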